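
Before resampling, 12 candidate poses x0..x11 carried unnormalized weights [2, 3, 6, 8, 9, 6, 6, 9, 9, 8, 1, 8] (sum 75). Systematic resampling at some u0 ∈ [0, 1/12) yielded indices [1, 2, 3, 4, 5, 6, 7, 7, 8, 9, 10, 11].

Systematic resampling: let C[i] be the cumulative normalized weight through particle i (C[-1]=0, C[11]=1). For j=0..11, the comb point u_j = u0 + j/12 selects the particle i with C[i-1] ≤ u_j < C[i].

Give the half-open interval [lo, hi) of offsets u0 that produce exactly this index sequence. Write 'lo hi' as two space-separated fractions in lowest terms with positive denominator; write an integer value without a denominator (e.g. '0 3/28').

C = [2/75, 1/15, 11/75, 19/75, 28/75, 34/75, 8/15, 49/75, 58/75, 22/25, 67/75, 1]
j=0 picked index 1: u0 ∈ [2/75, 1/15)
j=1 picked index 2: u0 ∈ [-1/60, 19/300)
j=2 picked index 3: u0 ∈ [-1/50, 13/150)
j=3 picked index 4: u0 ∈ [1/300, 37/300)
j=4 picked index 5: u0 ∈ [1/25, 3/25)
j=5 picked index 6: u0 ∈ [11/300, 7/60)
j=6 picked index 7: u0 ∈ [1/30, 23/150)
j=7 picked index 7: u0 ∈ [-1/20, 7/100)
j=8 picked index 8: u0 ∈ [-1/75, 8/75)
j=9 picked index 9: u0 ∈ [7/300, 13/100)
j=10 picked index 10: u0 ∈ [7/150, 3/50)
j=11 picked index 11: u0 ∈ [-7/300, 1/12)
intersection: [7/150, 3/50)

7/150 3/50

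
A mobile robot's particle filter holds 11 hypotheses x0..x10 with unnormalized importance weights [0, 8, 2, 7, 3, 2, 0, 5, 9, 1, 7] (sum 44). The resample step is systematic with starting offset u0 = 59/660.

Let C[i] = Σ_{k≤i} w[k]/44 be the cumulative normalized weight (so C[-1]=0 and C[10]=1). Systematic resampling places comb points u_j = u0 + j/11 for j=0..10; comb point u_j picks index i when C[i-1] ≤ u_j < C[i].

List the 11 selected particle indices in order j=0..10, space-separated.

C = [0, 2/11, 5/22, 17/44, 5/11, 1/2, 1/2, 27/44, 9/11, 37/44, 1]
j=0: u_0=59/660 ∈ [0, 2/11) → index 1
j=1: u_1=119/660 ∈ [0, 2/11) → index 1
j=2: u_2=179/660 ∈ [5/22, 17/44) → index 3
j=3: u_3=239/660 ∈ [5/22, 17/44) → index 3
j=4: u_4=299/660 ∈ [17/44, 5/11) → index 4
j=5: u_5=359/660 ∈ [1/2, 27/44) → index 7
j=6: u_6=419/660 ∈ [27/44, 9/11) → index 8
j=7: u_7=479/660 ∈ [27/44, 9/11) → index 8
j=8: u_8=49/60 ∈ [27/44, 9/11) → index 8
j=9: u_9=599/660 ∈ [37/44, 1) → index 10
j=10: u_10=659/660 ∈ [37/44, 1) → index 10

1 1 3 3 4 7 8 8 8 10 10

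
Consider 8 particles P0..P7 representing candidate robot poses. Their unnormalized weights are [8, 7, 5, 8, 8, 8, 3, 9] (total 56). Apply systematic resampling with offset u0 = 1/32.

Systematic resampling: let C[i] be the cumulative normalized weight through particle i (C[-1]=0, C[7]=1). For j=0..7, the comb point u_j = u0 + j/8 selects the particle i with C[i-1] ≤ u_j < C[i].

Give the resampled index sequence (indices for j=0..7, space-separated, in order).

0 1 2 3 4 5 5 7

C = [1/7, 15/56, 5/14, 1/2, 9/14, 11/14, 47/56, 1]
j=0: u_0=1/32 ∈ [0, 1/7) → index 0
j=1: u_1=5/32 ∈ [1/7, 15/56) → index 1
j=2: u_2=9/32 ∈ [15/56, 5/14) → index 2
j=3: u_3=13/32 ∈ [5/14, 1/2) → index 3
j=4: u_4=17/32 ∈ [1/2, 9/14) → index 4
j=5: u_5=21/32 ∈ [9/14, 11/14) → index 5
j=6: u_6=25/32 ∈ [9/14, 11/14) → index 5
j=7: u_7=29/32 ∈ [47/56, 1) → index 7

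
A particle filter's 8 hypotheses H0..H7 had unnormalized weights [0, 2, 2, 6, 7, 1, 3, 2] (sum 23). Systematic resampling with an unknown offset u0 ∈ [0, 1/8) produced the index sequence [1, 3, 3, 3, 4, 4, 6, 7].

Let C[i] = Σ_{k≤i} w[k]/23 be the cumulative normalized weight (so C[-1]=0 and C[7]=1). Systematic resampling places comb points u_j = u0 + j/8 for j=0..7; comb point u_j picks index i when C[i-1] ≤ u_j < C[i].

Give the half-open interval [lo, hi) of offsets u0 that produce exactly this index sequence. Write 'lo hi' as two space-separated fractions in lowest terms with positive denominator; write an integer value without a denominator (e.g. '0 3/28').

C = [0, 2/23, 4/23, 10/23, 17/23, 18/23, 21/23, 1]
j=0 picked index 1: u0 ∈ [0, 2/23)
j=1 picked index 3: u0 ∈ [9/184, 57/184)
j=2 picked index 3: u0 ∈ [-7/92, 17/92)
j=3 picked index 3: u0 ∈ [-37/184, 11/184)
j=4 picked index 4: u0 ∈ [-3/46, 11/46)
j=5 picked index 4: u0 ∈ [-35/184, 21/184)
j=6 picked index 6: u0 ∈ [3/92, 15/92)
j=7 picked index 7: u0 ∈ [7/184, 1/8)
intersection: [9/184, 11/184)

9/184 11/184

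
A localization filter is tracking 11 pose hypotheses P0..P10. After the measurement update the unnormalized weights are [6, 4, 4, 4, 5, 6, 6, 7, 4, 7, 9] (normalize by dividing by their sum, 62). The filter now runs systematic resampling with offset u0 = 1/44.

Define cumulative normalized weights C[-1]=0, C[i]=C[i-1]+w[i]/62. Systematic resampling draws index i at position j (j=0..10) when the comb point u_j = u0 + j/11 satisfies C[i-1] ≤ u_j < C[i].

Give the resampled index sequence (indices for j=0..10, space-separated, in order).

0 1 2 4 5 6 7 7 9 9 10

C = [3/31, 5/31, 7/31, 9/31, 23/62, 29/62, 35/62, 21/31, 23/31, 53/62, 1]
j=0: u_0=1/44 ∈ [0, 3/31) → index 0
j=1: u_1=5/44 ∈ [3/31, 5/31) → index 1
j=2: u_2=9/44 ∈ [5/31, 7/31) → index 2
j=3: u_3=13/44 ∈ [9/31, 23/62) → index 4
j=4: u_4=17/44 ∈ [23/62, 29/62) → index 5
j=5: u_5=21/44 ∈ [29/62, 35/62) → index 6
j=6: u_6=25/44 ∈ [35/62, 21/31) → index 7
j=7: u_7=29/44 ∈ [35/62, 21/31) → index 7
j=8: u_8=3/4 ∈ [23/31, 53/62) → index 9
j=9: u_9=37/44 ∈ [23/31, 53/62) → index 9
j=10: u_10=41/44 ∈ [53/62, 1) → index 10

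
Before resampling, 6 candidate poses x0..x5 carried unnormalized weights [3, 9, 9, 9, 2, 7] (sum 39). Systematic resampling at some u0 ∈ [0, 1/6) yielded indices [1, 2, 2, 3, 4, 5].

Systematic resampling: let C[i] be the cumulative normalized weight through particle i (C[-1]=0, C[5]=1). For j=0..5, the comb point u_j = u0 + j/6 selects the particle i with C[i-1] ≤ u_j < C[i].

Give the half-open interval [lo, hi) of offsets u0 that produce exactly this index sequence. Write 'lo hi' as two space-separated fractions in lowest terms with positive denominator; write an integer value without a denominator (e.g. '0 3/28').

11/78 2/13

C = [1/13, 4/13, 7/13, 10/13, 32/39, 1]
j=0 picked index 1: u0 ∈ [1/13, 4/13)
j=1 picked index 2: u0 ∈ [11/78, 29/78)
j=2 picked index 2: u0 ∈ [-1/39, 8/39)
j=3 picked index 3: u0 ∈ [1/26, 7/26)
j=4 picked index 4: u0 ∈ [4/39, 2/13)
j=5 picked index 5: u0 ∈ [-1/78, 1/6)
intersection: [11/78, 2/13)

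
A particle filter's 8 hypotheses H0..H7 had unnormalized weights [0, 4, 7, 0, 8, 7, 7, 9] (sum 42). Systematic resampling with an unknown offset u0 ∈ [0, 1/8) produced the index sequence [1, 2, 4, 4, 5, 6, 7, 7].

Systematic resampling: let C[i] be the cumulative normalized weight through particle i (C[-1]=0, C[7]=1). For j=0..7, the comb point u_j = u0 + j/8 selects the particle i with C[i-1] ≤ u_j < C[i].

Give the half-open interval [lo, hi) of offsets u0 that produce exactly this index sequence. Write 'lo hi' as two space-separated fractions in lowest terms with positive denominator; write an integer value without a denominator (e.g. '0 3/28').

C = [0, 2/21, 11/42, 11/42, 19/42, 13/21, 11/14, 1]
j=0 picked index 1: u0 ∈ [0, 2/21)
j=1 picked index 2: u0 ∈ [-5/168, 23/168)
j=2 picked index 4: u0 ∈ [1/84, 17/84)
j=3 picked index 4: u0 ∈ [-19/168, 13/168)
j=4 picked index 5: u0 ∈ [-1/21, 5/42)
j=5 picked index 6: u0 ∈ [-1/168, 9/56)
j=6 picked index 7: u0 ∈ [1/28, 1/4)
j=7 picked index 7: u0 ∈ [-5/56, 1/8)
intersection: [1/28, 13/168)

1/28 13/168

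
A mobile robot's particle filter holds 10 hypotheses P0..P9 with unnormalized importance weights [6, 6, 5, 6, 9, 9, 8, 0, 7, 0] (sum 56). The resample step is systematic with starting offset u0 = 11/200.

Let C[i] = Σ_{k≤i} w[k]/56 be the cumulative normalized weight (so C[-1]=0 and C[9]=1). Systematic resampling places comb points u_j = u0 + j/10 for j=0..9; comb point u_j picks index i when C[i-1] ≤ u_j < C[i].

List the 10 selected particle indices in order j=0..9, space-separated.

C = [3/28, 3/14, 17/56, 23/56, 4/7, 41/56, 7/8, 7/8, 1, 1]
j=0: u_0=11/200 ∈ [0, 3/28) → index 0
j=1: u_1=31/200 ∈ [3/28, 3/14) → index 1
j=2: u_2=51/200 ∈ [3/14, 17/56) → index 2
j=3: u_3=71/200 ∈ [17/56, 23/56) → index 3
j=4: u_4=91/200 ∈ [23/56, 4/7) → index 4
j=5: u_5=111/200 ∈ [23/56, 4/7) → index 4
j=6: u_6=131/200 ∈ [4/7, 41/56) → index 5
j=7: u_7=151/200 ∈ [41/56, 7/8) → index 6
j=8: u_8=171/200 ∈ [41/56, 7/8) → index 6
j=9: u_9=191/200 ∈ [7/8, 1) → index 8

0 1 2 3 4 4 5 6 6 8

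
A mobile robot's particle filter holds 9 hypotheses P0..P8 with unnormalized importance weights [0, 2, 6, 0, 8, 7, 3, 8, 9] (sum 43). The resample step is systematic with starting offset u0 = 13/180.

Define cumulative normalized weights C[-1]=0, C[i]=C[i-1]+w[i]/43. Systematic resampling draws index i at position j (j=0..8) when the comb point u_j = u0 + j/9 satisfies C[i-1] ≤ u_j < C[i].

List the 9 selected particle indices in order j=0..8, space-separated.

C = [0, 2/43, 8/43, 8/43, 16/43, 23/43, 26/43, 34/43, 1]
j=0: u_0=13/180 ∈ [2/43, 8/43) → index 2
j=1: u_1=11/60 ∈ [2/43, 8/43) → index 2
j=2: u_2=53/180 ∈ [8/43, 16/43) → index 4
j=3: u_3=73/180 ∈ [16/43, 23/43) → index 5
j=4: u_4=31/60 ∈ [16/43, 23/43) → index 5
j=5: u_5=113/180 ∈ [26/43, 34/43) → index 7
j=6: u_6=133/180 ∈ [26/43, 34/43) → index 7
j=7: u_7=17/20 ∈ [34/43, 1) → index 8
j=8: u_8=173/180 ∈ [34/43, 1) → index 8

2 2 4 5 5 7 7 8 8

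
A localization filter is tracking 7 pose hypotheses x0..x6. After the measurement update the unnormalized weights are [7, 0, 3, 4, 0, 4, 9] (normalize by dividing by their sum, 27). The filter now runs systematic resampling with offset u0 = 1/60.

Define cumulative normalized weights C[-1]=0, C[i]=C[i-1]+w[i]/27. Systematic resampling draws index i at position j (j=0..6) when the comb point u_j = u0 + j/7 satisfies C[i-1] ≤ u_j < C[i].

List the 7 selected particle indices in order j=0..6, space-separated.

0 0 2 3 5 6 6

C = [7/27, 7/27, 10/27, 14/27, 14/27, 2/3, 1]
j=0: u_0=1/60 ∈ [0, 7/27) → index 0
j=1: u_1=67/420 ∈ [0, 7/27) → index 0
j=2: u_2=127/420 ∈ [7/27, 10/27) → index 2
j=3: u_3=187/420 ∈ [10/27, 14/27) → index 3
j=4: u_4=247/420 ∈ [14/27, 2/3) → index 5
j=5: u_5=307/420 ∈ [2/3, 1) → index 6
j=6: u_6=367/420 ∈ [2/3, 1) → index 6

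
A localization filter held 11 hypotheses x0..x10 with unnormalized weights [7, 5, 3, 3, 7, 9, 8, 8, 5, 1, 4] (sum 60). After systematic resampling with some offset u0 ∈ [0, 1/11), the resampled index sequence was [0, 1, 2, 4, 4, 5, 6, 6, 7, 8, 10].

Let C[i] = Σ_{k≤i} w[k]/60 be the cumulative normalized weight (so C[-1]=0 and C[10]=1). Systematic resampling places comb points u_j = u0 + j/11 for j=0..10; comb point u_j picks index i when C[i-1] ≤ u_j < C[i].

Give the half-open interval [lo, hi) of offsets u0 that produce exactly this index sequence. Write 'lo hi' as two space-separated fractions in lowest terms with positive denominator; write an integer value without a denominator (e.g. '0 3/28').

C = [7/60, 1/5, 1/4, 3/10, 5/12, 17/30, 7/10, 5/6, 11/12, 14/15, 1]
j=0 picked index 0: u0 ∈ [0, 7/60)
j=1 picked index 1: u0 ∈ [17/660, 6/55)
j=2 picked index 2: u0 ∈ [1/55, 3/44)
j=3 picked index 4: u0 ∈ [3/110, 19/132)
j=4 picked index 4: u0 ∈ [-7/110, 7/132)
j=5 picked index 5: u0 ∈ [-5/132, 37/330)
j=6 picked index 6: u0 ∈ [7/330, 17/110)
j=7 picked index 6: u0 ∈ [-23/330, 7/110)
j=8 picked index 7: u0 ∈ [-3/110, 7/66)
j=9 picked index 8: u0 ∈ [1/66, 13/132)
j=10 picked index 10: u0 ∈ [4/165, 1/11)
intersection: [3/110, 7/132)

3/110 7/132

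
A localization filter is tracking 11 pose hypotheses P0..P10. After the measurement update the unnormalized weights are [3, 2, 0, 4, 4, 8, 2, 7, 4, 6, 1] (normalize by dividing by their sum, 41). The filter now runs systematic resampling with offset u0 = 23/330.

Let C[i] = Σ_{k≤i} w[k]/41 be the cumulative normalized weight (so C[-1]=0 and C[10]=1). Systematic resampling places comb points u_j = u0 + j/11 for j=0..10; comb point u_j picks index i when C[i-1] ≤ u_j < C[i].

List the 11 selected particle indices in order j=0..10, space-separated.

C = [3/41, 5/41, 5/41, 9/41, 13/41, 21/41, 23/41, 30/41, 34/41, 40/41, 1]
j=0: u_0=23/330 ∈ [0, 3/41) → index 0
j=1: u_1=53/330 ∈ [5/41, 9/41) → index 3
j=2: u_2=83/330 ∈ [9/41, 13/41) → index 4
j=3: u_3=113/330 ∈ [13/41, 21/41) → index 5
j=4: u_4=13/30 ∈ [13/41, 21/41) → index 5
j=5: u_5=173/330 ∈ [21/41, 23/41) → index 6
j=6: u_6=203/330 ∈ [23/41, 30/41) → index 7
j=7: u_7=233/330 ∈ [23/41, 30/41) → index 7
j=8: u_8=263/330 ∈ [30/41, 34/41) → index 8
j=9: u_9=293/330 ∈ [34/41, 40/41) → index 9
j=10: u_10=323/330 ∈ [40/41, 1) → index 10

0 3 4 5 5 6 7 7 8 9 10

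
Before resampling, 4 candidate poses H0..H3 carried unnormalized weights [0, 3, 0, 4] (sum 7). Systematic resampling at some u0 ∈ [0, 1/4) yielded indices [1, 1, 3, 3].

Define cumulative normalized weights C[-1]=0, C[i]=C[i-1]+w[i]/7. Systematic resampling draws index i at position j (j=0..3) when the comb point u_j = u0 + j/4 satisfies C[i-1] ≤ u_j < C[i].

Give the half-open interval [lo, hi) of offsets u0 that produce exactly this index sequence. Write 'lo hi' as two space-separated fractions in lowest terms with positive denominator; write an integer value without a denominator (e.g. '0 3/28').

C = [0, 3/7, 3/7, 1]
j=0 picked index 1: u0 ∈ [0, 3/7)
j=1 picked index 1: u0 ∈ [-1/4, 5/28)
j=2 picked index 3: u0 ∈ [-1/14, 1/2)
j=3 picked index 3: u0 ∈ [-9/28, 1/4)
intersection: [0, 5/28)

0 5/28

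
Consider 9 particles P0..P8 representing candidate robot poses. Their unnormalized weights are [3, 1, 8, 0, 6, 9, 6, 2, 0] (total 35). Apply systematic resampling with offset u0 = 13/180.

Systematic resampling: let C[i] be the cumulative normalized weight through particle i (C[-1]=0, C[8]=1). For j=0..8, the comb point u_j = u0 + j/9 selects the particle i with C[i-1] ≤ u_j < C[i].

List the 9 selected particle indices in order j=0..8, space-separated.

C = [3/35, 4/35, 12/35, 12/35, 18/35, 27/35, 33/35, 1, 1]
j=0: u_0=13/180 ∈ [0, 3/35) → index 0
j=1: u_1=11/60 ∈ [4/35, 12/35) → index 2
j=2: u_2=53/180 ∈ [4/35, 12/35) → index 2
j=3: u_3=73/180 ∈ [12/35, 18/35) → index 4
j=4: u_4=31/60 ∈ [18/35, 27/35) → index 5
j=5: u_5=113/180 ∈ [18/35, 27/35) → index 5
j=6: u_6=133/180 ∈ [18/35, 27/35) → index 5
j=7: u_7=17/20 ∈ [27/35, 33/35) → index 6
j=8: u_8=173/180 ∈ [33/35, 1) → index 7

0 2 2 4 5 5 5 6 7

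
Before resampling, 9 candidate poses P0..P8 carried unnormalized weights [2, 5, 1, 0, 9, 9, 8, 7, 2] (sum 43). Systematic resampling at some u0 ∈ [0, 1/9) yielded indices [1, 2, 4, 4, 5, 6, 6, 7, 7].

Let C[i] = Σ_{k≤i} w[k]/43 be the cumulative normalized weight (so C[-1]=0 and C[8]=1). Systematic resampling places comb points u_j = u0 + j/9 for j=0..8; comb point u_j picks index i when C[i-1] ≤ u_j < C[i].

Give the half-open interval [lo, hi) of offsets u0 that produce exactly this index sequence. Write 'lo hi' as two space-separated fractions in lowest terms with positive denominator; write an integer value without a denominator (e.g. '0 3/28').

C = [2/43, 7/43, 8/43, 8/43, 17/43, 26/43, 34/43, 41/43, 1]
j=0 picked index 1: u0 ∈ [2/43, 7/43)
j=1 picked index 2: u0 ∈ [20/387, 29/387)
j=2 picked index 4: u0 ∈ [-14/387, 67/387)
j=3 picked index 4: u0 ∈ [-19/129, 8/129)
j=4 picked index 5: u0 ∈ [-19/387, 62/387)
j=5 picked index 6: u0 ∈ [19/387, 91/387)
j=6 picked index 6: u0 ∈ [-8/129, 16/129)
j=7 picked index 7: u0 ∈ [5/387, 68/387)
j=8 picked index 7: u0 ∈ [-38/387, 25/387)
intersection: [20/387, 8/129)

20/387 8/129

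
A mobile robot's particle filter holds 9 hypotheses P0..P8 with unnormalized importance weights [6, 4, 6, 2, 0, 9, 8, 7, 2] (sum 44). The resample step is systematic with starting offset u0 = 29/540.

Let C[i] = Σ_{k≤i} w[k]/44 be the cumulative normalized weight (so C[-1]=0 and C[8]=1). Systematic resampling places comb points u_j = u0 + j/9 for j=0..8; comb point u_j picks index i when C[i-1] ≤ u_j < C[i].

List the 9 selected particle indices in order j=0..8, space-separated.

C = [3/22, 5/22, 4/11, 9/22, 9/22, 27/44, 35/44, 21/22, 1]
j=0: u_0=29/540 ∈ [0, 3/22) → index 0
j=1: u_1=89/540 ∈ [3/22, 5/22) → index 1
j=2: u_2=149/540 ∈ [5/22, 4/11) → index 2
j=3: u_3=209/540 ∈ [4/11, 9/22) → index 3
j=4: u_4=269/540 ∈ [9/22, 27/44) → index 5
j=5: u_5=329/540 ∈ [9/22, 27/44) → index 5
j=6: u_6=389/540 ∈ [27/44, 35/44) → index 6
j=7: u_7=449/540 ∈ [35/44, 21/22) → index 7
j=8: u_8=509/540 ∈ [35/44, 21/22) → index 7

0 1 2 3 5 5 6 7 7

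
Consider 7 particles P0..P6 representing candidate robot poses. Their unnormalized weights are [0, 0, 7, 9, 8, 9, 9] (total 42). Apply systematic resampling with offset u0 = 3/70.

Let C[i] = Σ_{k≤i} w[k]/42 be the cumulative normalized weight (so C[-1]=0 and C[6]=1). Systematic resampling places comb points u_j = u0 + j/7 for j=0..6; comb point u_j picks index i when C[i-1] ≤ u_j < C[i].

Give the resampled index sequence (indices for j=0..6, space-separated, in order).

2 3 3 4 5 5 6

C = [0, 0, 1/6, 8/21, 4/7, 11/14, 1]
j=0: u_0=3/70 ∈ [0, 1/6) → index 2
j=1: u_1=13/70 ∈ [1/6, 8/21) → index 3
j=2: u_2=23/70 ∈ [1/6, 8/21) → index 3
j=3: u_3=33/70 ∈ [8/21, 4/7) → index 4
j=4: u_4=43/70 ∈ [4/7, 11/14) → index 5
j=5: u_5=53/70 ∈ [4/7, 11/14) → index 5
j=6: u_6=9/10 ∈ [11/14, 1) → index 6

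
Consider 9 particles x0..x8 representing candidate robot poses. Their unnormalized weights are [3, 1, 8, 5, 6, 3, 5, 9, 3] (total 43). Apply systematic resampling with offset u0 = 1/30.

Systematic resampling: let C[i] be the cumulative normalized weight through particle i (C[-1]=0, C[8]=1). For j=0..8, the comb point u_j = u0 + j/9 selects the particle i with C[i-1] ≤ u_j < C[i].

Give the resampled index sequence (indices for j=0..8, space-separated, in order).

0 2 2 3 4 5 6 7 7

C = [3/43, 4/43, 12/43, 17/43, 23/43, 26/43, 31/43, 40/43, 1]
j=0: u_0=1/30 ∈ [0, 3/43) → index 0
j=1: u_1=13/90 ∈ [4/43, 12/43) → index 2
j=2: u_2=23/90 ∈ [4/43, 12/43) → index 2
j=3: u_3=11/30 ∈ [12/43, 17/43) → index 3
j=4: u_4=43/90 ∈ [17/43, 23/43) → index 4
j=5: u_5=53/90 ∈ [23/43, 26/43) → index 5
j=6: u_6=7/10 ∈ [26/43, 31/43) → index 6
j=7: u_7=73/90 ∈ [31/43, 40/43) → index 7
j=8: u_8=83/90 ∈ [31/43, 40/43) → index 7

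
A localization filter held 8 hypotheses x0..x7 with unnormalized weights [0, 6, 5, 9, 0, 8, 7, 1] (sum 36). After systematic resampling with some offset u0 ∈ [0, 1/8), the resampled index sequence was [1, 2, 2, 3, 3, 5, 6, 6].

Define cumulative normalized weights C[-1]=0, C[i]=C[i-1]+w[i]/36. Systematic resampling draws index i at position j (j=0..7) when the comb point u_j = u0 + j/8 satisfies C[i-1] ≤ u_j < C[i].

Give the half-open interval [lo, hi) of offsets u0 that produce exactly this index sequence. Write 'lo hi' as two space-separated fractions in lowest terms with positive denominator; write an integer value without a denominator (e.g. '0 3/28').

1/24 1/18

C = [0, 1/6, 11/36, 5/9, 5/9, 7/9, 35/36, 1]
j=0 picked index 1: u0 ∈ [0, 1/6)
j=1 picked index 2: u0 ∈ [1/24, 13/72)
j=2 picked index 2: u0 ∈ [-1/12, 1/18)
j=3 picked index 3: u0 ∈ [-5/72, 13/72)
j=4 picked index 3: u0 ∈ [-7/36, 1/18)
j=5 picked index 5: u0 ∈ [-5/72, 11/72)
j=6 picked index 6: u0 ∈ [1/36, 2/9)
j=7 picked index 6: u0 ∈ [-7/72, 7/72)
intersection: [1/24, 1/18)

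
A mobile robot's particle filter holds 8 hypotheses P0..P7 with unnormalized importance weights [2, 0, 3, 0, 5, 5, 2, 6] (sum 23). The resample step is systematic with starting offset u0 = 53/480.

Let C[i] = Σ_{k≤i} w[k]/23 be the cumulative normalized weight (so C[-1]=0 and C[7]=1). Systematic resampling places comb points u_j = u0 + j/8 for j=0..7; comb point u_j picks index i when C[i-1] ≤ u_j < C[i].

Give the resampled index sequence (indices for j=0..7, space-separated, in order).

2 4 4 5 5 6 7 7

C = [2/23, 2/23, 5/23, 5/23, 10/23, 15/23, 17/23, 1]
j=0: u_0=53/480 ∈ [2/23, 5/23) → index 2
j=1: u_1=113/480 ∈ [5/23, 10/23) → index 4
j=2: u_2=173/480 ∈ [5/23, 10/23) → index 4
j=3: u_3=233/480 ∈ [10/23, 15/23) → index 5
j=4: u_4=293/480 ∈ [10/23, 15/23) → index 5
j=5: u_5=353/480 ∈ [15/23, 17/23) → index 6
j=6: u_6=413/480 ∈ [17/23, 1) → index 7
j=7: u_7=473/480 ∈ [17/23, 1) → index 7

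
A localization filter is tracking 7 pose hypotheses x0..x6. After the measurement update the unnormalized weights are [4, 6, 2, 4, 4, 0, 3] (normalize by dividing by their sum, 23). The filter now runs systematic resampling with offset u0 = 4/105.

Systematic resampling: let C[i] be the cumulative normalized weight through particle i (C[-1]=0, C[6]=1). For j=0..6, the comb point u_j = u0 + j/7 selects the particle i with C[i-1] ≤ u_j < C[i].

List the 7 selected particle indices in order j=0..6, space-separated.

C = [4/23, 10/23, 12/23, 16/23, 20/23, 20/23, 1]
j=0: u_0=4/105 ∈ [0, 4/23) → index 0
j=1: u_1=19/105 ∈ [4/23, 10/23) → index 1
j=2: u_2=34/105 ∈ [4/23, 10/23) → index 1
j=3: u_3=7/15 ∈ [10/23, 12/23) → index 2
j=4: u_4=64/105 ∈ [12/23, 16/23) → index 3
j=5: u_5=79/105 ∈ [16/23, 20/23) → index 4
j=6: u_6=94/105 ∈ [20/23, 1) → index 6

0 1 1 2 3 4 6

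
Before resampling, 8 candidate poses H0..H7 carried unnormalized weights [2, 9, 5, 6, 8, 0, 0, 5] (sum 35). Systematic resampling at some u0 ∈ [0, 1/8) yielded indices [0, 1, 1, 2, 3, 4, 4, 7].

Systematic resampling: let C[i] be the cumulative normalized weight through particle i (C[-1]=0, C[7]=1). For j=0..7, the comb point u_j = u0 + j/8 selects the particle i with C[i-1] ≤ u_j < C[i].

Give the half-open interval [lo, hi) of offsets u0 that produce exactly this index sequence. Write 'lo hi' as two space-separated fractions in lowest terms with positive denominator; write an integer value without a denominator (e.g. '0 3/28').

C = [2/35, 11/35, 16/35, 22/35, 6/7, 6/7, 6/7, 1]
j=0 picked index 0: u0 ∈ [0, 2/35)
j=1 picked index 1: u0 ∈ [-19/280, 53/280)
j=2 picked index 1: u0 ∈ [-27/140, 9/140)
j=3 picked index 2: u0 ∈ [-17/280, 23/280)
j=4 picked index 3: u0 ∈ [-3/70, 9/70)
j=5 picked index 4: u0 ∈ [1/280, 13/56)
j=6 picked index 4: u0 ∈ [-17/140, 3/28)
j=7 picked index 7: u0 ∈ [-1/56, 1/8)
intersection: [1/280, 2/35)

1/280 2/35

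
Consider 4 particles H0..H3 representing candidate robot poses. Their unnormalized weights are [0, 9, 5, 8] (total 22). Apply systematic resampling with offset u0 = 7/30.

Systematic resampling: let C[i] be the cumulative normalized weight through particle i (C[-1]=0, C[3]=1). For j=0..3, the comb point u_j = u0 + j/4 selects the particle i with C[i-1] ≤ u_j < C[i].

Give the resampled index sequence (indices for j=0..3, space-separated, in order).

1 2 3 3

C = [0, 9/22, 7/11, 1]
j=0: u_0=7/30 ∈ [0, 9/22) → index 1
j=1: u_1=29/60 ∈ [9/22, 7/11) → index 2
j=2: u_2=11/15 ∈ [7/11, 1) → index 3
j=3: u_3=59/60 ∈ [7/11, 1) → index 3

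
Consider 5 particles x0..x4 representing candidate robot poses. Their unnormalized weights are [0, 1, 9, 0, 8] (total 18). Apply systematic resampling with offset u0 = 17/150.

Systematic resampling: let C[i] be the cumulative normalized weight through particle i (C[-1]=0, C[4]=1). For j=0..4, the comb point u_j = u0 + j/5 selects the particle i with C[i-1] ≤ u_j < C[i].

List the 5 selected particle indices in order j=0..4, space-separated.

C = [0, 1/18, 5/9, 5/9, 1]
j=0: u_0=17/150 ∈ [1/18, 5/9) → index 2
j=1: u_1=47/150 ∈ [1/18, 5/9) → index 2
j=2: u_2=77/150 ∈ [1/18, 5/9) → index 2
j=3: u_3=107/150 ∈ [5/9, 1) → index 4
j=4: u_4=137/150 ∈ [5/9, 1) → index 4

2 2 2 4 4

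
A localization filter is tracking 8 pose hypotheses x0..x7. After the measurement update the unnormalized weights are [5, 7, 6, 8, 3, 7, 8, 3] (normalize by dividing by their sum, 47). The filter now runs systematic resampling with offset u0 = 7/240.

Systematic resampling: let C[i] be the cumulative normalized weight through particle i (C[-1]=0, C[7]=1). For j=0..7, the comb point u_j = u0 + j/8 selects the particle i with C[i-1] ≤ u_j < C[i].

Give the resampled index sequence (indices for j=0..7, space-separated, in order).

0 1 2 3 3 5 6 6

C = [5/47, 12/47, 18/47, 26/47, 29/47, 36/47, 44/47, 1]
j=0: u_0=7/240 ∈ [0, 5/47) → index 0
j=1: u_1=37/240 ∈ [5/47, 12/47) → index 1
j=2: u_2=67/240 ∈ [12/47, 18/47) → index 2
j=3: u_3=97/240 ∈ [18/47, 26/47) → index 3
j=4: u_4=127/240 ∈ [18/47, 26/47) → index 3
j=5: u_5=157/240 ∈ [29/47, 36/47) → index 5
j=6: u_6=187/240 ∈ [36/47, 44/47) → index 6
j=7: u_7=217/240 ∈ [36/47, 44/47) → index 6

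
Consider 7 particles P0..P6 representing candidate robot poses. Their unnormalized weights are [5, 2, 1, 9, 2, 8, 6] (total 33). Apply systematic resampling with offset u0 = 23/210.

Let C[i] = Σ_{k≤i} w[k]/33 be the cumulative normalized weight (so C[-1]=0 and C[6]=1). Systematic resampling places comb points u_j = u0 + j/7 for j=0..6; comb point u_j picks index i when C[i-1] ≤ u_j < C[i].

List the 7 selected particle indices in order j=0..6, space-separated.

C = [5/33, 7/33, 8/33, 17/33, 19/33, 9/11, 1]
j=0: u_0=23/210 ∈ [0, 5/33) → index 0
j=1: u_1=53/210 ∈ [8/33, 17/33) → index 3
j=2: u_2=83/210 ∈ [8/33, 17/33) → index 3
j=3: u_3=113/210 ∈ [17/33, 19/33) → index 4
j=4: u_4=143/210 ∈ [19/33, 9/11) → index 5
j=5: u_5=173/210 ∈ [9/11, 1) → index 6
j=6: u_6=29/30 ∈ [9/11, 1) → index 6

0 3 3 4 5 6 6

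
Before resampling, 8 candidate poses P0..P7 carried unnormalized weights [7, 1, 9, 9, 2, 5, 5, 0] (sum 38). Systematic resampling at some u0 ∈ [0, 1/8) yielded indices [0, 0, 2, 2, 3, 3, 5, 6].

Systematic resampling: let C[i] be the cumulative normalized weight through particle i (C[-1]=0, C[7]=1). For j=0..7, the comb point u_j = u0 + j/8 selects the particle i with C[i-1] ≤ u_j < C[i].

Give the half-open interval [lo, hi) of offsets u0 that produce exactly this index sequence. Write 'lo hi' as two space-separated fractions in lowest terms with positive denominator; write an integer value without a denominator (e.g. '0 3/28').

C = [7/38, 4/19, 17/38, 13/19, 14/19, 33/38, 1, 1]
j=0 picked index 0: u0 ∈ [0, 7/38)
j=1 picked index 0: u0 ∈ [-1/8, 9/152)
j=2 picked index 2: u0 ∈ [-3/76, 15/76)
j=3 picked index 2: u0 ∈ [-25/152, 11/152)
j=4 picked index 3: u0 ∈ [-1/19, 7/38)
j=5 picked index 3: u0 ∈ [-27/152, 9/152)
j=6 picked index 5: u0 ∈ [-1/76, 9/76)
j=7 picked index 6: u0 ∈ [-1/152, 1/8)
intersection: [0, 9/152)

0 9/152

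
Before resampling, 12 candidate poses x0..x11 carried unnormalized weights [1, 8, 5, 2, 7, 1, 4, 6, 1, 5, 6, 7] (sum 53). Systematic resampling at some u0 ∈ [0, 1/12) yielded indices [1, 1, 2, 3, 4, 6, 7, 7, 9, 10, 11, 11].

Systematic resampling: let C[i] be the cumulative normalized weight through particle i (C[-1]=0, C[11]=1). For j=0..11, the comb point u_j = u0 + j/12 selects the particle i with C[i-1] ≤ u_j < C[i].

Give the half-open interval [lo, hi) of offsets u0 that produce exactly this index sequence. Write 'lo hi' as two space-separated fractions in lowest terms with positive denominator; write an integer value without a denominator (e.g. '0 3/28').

23/636 11/212

C = [1/53, 9/53, 14/53, 16/53, 23/53, 24/53, 28/53, 34/53, 35/53, 40/53, 46/53, 1]
j=0 picked index 1: u0 ∈ [1/53, 9/53)
j=1 picked index 1: u0 ∈ [-41/636, 55/636)
j=2 picked index 2: u0 ∈ [1/318, 31/318)
j=3 picked index 3: u0 ∈ [3/212, 11/212)
j=4 picked index 4: u0 ∈ [-5/159, 16/159)
j=5 picked index 6: u0 ∈ [23/636, 71/636)
j=6 picked index 7: u0 ∈ [3/106, 15/106)
j=7 picked index 7: u0 ∈ [-35/636, 37/636)
j=8 picked index 9: u0 ∈ [-1/159, 14/159)
j=9 picked index 10: u0 ∈ [1/212, 25/212)
j=10 picked index 11: u0 ∈ [11/318, 1/6)
j=11 picked index 11: u0 ∈ [-31/636, 1/12)
intersection: [23/636, 11/212)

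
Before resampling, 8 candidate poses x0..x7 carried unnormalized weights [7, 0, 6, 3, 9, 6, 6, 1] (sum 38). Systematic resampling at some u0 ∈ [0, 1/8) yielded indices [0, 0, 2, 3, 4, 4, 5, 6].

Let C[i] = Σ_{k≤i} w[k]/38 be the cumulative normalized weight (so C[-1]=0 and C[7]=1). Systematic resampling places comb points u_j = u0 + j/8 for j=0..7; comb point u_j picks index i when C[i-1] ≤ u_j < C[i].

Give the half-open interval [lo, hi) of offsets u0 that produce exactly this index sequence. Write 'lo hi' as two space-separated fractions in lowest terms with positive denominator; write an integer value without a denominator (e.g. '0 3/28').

0 5/152

C = [7/38, 7/38, 13/38, 8/19, 25/38, 31/38, 37/38, 1]
j=0 picked index 0: u0 ∈ [0, 7/38)
j=1 picked index 0: u0 ∈ [-1/8, 9/152)
j=2 picked index 2: u0 ∈ [-5/76, 7/76)
j=3 picked index 3: u0 ∈ [-5/152, 7/152)
j=4 picked index 4: u0 ∈ [-3/38, 3/19)
j=5 picked index 4: u0 ∈ [-31/152, 5/152)
j=6 picked index 5: u0 ∈ [-7/76, 5/76)
j=7 picked index 6: u0 ∈ [-9/152, 15/152)
intersection: [0, 5/152)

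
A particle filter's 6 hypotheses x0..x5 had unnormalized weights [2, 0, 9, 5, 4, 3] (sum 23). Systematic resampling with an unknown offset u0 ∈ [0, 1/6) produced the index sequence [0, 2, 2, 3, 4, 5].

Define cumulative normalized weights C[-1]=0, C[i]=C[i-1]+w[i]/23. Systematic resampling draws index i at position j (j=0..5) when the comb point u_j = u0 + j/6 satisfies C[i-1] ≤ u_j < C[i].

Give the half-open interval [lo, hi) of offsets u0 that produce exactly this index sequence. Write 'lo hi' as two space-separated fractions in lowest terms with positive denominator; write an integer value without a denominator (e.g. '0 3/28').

5/138 2/23

C = [2/23, 2/23, 11/23, 16/23, 20/23, 1]
j=0 picked index 0: u0 ∈ [0, 2/23)
j=1 picked index 2: u0 ∈ [-11/138, 43/138)
j=2 picked index 2: u0 ∈ [-17/69, 10/69)
j=3 picked index 3: u0 ∈ [-1/46, 9/46)
j=4 picked index 4: u0 ∈ [2/69, 14/69)
j=5 picked index 5: u0 ∈ [5/138, 1/6)
intersection: [5/138, 2/23)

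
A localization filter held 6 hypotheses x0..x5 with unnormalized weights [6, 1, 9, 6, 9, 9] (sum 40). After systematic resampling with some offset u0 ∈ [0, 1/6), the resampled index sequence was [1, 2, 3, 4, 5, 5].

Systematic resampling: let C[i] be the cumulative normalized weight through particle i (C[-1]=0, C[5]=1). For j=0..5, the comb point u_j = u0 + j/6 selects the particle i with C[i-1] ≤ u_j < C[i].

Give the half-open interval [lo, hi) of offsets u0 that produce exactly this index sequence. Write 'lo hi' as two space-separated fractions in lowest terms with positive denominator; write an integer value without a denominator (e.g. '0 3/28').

3/20 1/6

C = [3/20, 7/40, 2/5, 11/20, 31/40, 1]
j=0 picked index 1: u0 ∈ [3/20, 7/40)
j=1 picked index 2: u0 ∈ [1/120, 7/30)
j=2 picked index 3: u0 ∈ [1/15, 13/60)
j=3 picked index 4: u0 ∈ [1/20, 11/40)
j=4 picked index 5: u0 ∈ [13/120, 1/3)
j=5 picked index 5: u0 ∈ [-7/120, 1/6)
intersection: [3/20, 1/6)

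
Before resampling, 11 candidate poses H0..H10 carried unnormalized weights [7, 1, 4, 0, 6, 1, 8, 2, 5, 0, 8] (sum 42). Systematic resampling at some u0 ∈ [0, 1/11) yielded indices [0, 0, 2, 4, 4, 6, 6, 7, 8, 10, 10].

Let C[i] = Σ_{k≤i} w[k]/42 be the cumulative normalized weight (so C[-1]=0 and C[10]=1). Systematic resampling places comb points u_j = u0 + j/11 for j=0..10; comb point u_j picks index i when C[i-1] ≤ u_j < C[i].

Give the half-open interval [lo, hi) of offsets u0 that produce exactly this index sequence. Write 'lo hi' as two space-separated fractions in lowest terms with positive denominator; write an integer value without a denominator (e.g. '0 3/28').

1/77 25/462

C = [1/6, 4/21, 2/7, 2/7, 3/7, 19/42, 9/14, 29/42, 17/21, 17/21, 1]
j=0 picked index 0: u0 ∈ [0, 1/6)
j=1 picked index 0: u0 ∈ [-1/11, 5/66)
j=2 picked index 2: u0 ∈ [2/231, 8/77)
j=3 picked index 4: u0 ∈ [1/77, 12/77)
j=4 picked index 4: u0 ∈ [-6/77, 5/77)
j=5 picked index 6: u0 ∈ [-1/462, 29/154)
j=6 picked index 6: u0 ∈ [-43/462, 15/154)
j=7 picked index 7: u0 ∈ [1/154, 25/462)
j=8 picked index 8: u0 ∈ [-17/462, 19/231)
j=9 picked index 10: u0 ∈ [-2/231, 2/11)
j=10 picked index 10: u0 ∈ [-23/231, 1/11)
intersection: [1/77, 25/462)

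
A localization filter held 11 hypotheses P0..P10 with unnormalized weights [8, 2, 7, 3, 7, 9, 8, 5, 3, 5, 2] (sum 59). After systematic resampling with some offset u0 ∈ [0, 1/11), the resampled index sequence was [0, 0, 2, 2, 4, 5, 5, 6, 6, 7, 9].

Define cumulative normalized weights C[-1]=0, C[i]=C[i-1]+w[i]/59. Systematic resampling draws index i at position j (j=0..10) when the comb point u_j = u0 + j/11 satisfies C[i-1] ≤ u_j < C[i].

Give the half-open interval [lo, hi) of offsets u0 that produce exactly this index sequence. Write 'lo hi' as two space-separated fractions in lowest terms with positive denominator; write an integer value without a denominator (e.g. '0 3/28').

2/649 8/649

C = [8/59, 10/59, 17/59, 20/59, 27/59, 36/59, 44/59, 49/59, 52/59, 57/59, 1]
j=0 picked index 0: u0 ∈ [0, 8/59)
j=1 picked index 0: u0 ∈ [-1/11, 29/649)
j=2 picked index 2: u0 ∈ [-8/649, 69/649)
j=3 picked index 2: u0 ∈ [-67/649, 10/649)
j=4 picked index 4: u0 ∈ [-16/649, 61/649)
j=5 picked index 5: u0 ∈ [2/649, 101/649)
j=6 picked index 5: u0 ∈ [-57/649, 42/649)
j=7 picked index 6: u0 ∈ [-17/649, 71/649)
j=8 picked index 6: u0 ∈ [-76/649, 12/649)
j=9 picked index 7: u0 ∈ [-47/649, 8/649)
j=10 picked index 9: u0 ∈ [-18/649, 37/649)
intersection: [2/649, 8/649)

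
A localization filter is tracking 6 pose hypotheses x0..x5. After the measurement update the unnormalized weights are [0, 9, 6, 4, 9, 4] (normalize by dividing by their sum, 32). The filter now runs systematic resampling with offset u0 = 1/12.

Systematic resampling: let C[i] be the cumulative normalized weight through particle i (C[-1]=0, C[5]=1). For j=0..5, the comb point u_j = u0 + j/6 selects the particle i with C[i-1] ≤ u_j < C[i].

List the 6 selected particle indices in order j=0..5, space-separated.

C = [0, 9/32, 15/32, 19/32, 7/8, 1]
j=0: u_0=1/12 ∈ [0, 9/32) → index 1
j=1: u_1=1/4 ∈ [0, 9/32) → index 1
j=2: u_2=5/12 ∈ [9/32, 15/32) → index 2
j=3: u_3=7/12 ∈ [15/32, 19/32) → index 3
j=4: u_4=3/4 ∈ [19/32, 7/8) → index 4
j=5: u_5=11/12 ∈ [7/8, 1) → index 5

1 1 2 3 4 5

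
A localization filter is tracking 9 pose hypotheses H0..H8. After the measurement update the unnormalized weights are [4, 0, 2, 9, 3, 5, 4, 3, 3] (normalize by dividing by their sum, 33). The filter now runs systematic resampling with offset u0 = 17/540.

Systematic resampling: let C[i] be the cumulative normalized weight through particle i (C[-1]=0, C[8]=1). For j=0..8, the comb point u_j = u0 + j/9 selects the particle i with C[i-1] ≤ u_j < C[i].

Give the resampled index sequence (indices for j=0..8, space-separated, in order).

0 2 3 3 4 5 6 6 8

C = [4/33, 4/33, 2/11, 5/11, 6/11, 23/33, 9/11, 10/11, 1]
j=0: u_0=17/540 ∈ [0, 4/33) → index 0
j=1: u_1=77/540 ∈ [4/33, 2/11) → index 2
j=2: u_2=137/540 ∈ [2/11, 5/11) → index 3
j=3: u_3=197/540 ∈ [2/11, 5/11) → index 3
j=4: u_4=257/540 ∈ [5/11, 6/11) → index 4
j=5: u_5=317/540 ∈ [6/11, 23/33) → index 5
j=6: u_6=377/540 ∈ [23/33, 9/11) → index 6
j=7: u_7=437/540 ∈ [23/33, 9/11) → index 6
j=8: u_8=497/540 ∈ [10/11, 1) → index 8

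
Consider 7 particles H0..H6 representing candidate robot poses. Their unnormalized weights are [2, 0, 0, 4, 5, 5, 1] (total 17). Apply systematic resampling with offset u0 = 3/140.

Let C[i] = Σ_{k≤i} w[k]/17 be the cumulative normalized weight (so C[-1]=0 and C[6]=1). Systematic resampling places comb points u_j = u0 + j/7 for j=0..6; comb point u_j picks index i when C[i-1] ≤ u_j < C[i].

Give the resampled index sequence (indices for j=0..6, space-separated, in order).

0 3 3 4 4 5 5

C = [2/17, 2/17, 2/17, 6/17, 11/17, 16/17, 1]
j=0: u_0=3/140 ∈ [0, 2/17) → index 0
j=1: u_1=23/140 ∈ [2/17, 6/17) → index 3
j=2: u_2=43/140 ∈ [2/17, 6/17) → index 3
j=3: u_3=9/20 ∈ [6/17, 11/17) → index 4
j=4: u_4=83/140 ∈ [6/17, 11/17) → index 4
j=5: u_5=103/140 ∈ [11/17, 16/17) → index 5
j=6: u_6=123/140 ∈ [11/17, 16/17) → index 5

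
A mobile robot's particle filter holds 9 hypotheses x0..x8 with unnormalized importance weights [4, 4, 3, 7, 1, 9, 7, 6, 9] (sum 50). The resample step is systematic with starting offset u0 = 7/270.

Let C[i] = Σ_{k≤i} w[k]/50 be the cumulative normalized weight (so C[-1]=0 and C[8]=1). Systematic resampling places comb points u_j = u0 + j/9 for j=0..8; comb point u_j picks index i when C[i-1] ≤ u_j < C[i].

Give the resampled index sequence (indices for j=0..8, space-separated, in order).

0 1 3 3 5 6 6 7 8

C = [2/25, 4/25, 11/50, 9/25, 19/50, 14/25, 7/10, 41/50, 1]
j=0: u_0=7/270 ∈ [0, 2/25) → index 0
j=1: u_1=37/270 ∈ [2/25, 4/25) → index 1
j=2: u_2=67/270 ∈ [11/50, 9/25) → index 3
j=3: u_3=97/270 ∈ [11/50, 9/25) → index 3
j=4: u_4=127/270 ∈ [19/50, 14/25) → index 5
j=5: u_5=157/270 ∈ [14/25, 7/10) → index 6
j=6: u_6=187/270 ∈ [14/25, 7/10) → index 6
j=7: u_7=217/270 ∈ [7/10, 41/50) → index 7
j=8: u_8=247/270 ∈ [41/50, 1) → index 8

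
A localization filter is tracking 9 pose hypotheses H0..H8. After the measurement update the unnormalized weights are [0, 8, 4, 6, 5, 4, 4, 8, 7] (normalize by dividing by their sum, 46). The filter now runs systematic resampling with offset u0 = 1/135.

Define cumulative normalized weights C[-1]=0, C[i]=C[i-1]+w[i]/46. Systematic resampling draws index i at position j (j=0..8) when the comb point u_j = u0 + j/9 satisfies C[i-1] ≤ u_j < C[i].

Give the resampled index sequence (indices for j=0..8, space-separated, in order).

C = [0, 4/23, 6/23, 9/23, 1/2, 27/46, 31/46, 39/46, 1]
j=0: u_0=1/135 ∈ [0, 4/23) → index 1
j=1: u_1=16/135 ∈ [0, 4/23) → index 1
j=2: u_2=31/135 ∈ [4/23, 6/23) → index 2
j=3: u_3=46/135 ∈ [6/23, 9/23) → index 3
j=4: u_4=61/135 ∈ [9/23, 1/2) → index 4
j=5: u_5=76/135 ∈ [1/2, 27/46) → index 5
j=6: u_6=91/135 ∈ [31/46, 39/46) → index 7
j=7: u_7=106/135 ∈ [31/46, 39/46) → index 7
j=8: u_8=121/135 ∈ [39/46, 1) → index 8

1 1 2 3 4 5 7 7 8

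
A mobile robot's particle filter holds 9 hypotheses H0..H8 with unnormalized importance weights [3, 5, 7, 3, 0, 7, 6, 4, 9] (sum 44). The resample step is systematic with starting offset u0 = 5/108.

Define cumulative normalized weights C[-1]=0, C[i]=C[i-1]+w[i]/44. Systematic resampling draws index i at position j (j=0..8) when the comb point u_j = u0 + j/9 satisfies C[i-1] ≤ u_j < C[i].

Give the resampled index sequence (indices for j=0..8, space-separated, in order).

C = [3/44, 2/11, 15/44, 9/22, 9/22, 25/44, 31/44, 35/44, 1]
j=0: u_0=5/108 ∈ [0, 3/44) → index 0
j=1: u_1=17/108 ∈ [3/44, 2/11) → index 1
j=2: u_2=29/108 ∈ [2/11, 15/44) → index 2
j=3: u_3=41/108 ∈ [15/44, 9/22) → index 3
j=4: u_4=53/108 ∈ [9/22, 25/44) → index 5
j=5: u_5=65/108 ∈ [25/44, 31/44) → index 6
j=6: u_6=77/108 ∈ [31/44, 35/44) → index 7
j=7: u_7=89/108 ∈ [35/44, 1) → index 8
j=8: u_8=101/108 ∈ [35/44, 1) → index 8

0 1 2 3 5 6 7 8 8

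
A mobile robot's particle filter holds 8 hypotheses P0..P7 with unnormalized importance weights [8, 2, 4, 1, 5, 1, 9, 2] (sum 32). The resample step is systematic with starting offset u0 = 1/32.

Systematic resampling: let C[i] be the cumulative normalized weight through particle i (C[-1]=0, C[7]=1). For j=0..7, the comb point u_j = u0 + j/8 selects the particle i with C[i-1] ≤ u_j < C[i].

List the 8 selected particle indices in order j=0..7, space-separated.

C = [1/4, 5/16, 7/16, 15/32, 5/8, 21/32, 15/16, 1]
j=0: u_0=1/32 ∈ [0, 1/4) → index 0
j=1: u_1=5/32 ∈ [0, 1/4) → index 0
j=2: u_2=9/32 ∈ [1/4, 5/16) → index 1
j=3: u_3=13/32 ∈ [5/16, 7/16) → index 2
j=4: u_4=17/32 ∈ [15/32, 5/8) → index 4
j=5: u_5=21/32 ∈ [21/32, 15/16) → index 6
j=6: u_6=25/32 ∈ [21/32, 15/16) → index 6
j=7: u_7=29/32 ∈ [21/32, 15/16) → index 6

0 0 1 2 4 6 6 6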